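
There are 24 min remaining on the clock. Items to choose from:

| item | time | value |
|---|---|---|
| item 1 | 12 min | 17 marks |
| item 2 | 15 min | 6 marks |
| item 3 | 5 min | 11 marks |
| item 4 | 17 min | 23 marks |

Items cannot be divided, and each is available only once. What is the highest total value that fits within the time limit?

34 marks

This is a 0/1 knapsack; check combinations near the capacity.
- item 3+item 4: time 5+17=22, value 11+23=34
- item 1+item 3: time 12+5=17, value 17+11=28
- item 4: time 17, value 23
Best: 34 marks.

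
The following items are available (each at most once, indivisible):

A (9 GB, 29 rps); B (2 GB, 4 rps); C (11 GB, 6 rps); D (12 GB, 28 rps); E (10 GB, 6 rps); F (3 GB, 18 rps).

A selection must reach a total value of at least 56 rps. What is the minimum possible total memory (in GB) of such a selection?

Subsets with value ≥ 56, sorted by total memory:
- A+D: memory 21, value 57
- A+B+D: memory 23, value 61
Minimum memory: 21 GB.

21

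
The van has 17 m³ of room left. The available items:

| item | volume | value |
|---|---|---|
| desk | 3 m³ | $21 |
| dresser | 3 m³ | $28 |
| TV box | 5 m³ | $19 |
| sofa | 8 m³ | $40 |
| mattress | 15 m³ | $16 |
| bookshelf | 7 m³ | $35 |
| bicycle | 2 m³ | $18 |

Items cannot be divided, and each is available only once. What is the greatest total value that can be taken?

$107

This is a 0/1 knapsack; check combinations near the capacity.
- desk+dresser+sofa+bicycle: volume 3+3+8+2=16, value 21+28+40+18=107
- desk+dresser+bookshelf+bicycle: volume 3+3+7+2=15, value 21+28+35+18=102
- dresser+TV box+bookshelf+bicycle: volume 3+5+7+2=17, value 28+19+35+18=100
Best: $107.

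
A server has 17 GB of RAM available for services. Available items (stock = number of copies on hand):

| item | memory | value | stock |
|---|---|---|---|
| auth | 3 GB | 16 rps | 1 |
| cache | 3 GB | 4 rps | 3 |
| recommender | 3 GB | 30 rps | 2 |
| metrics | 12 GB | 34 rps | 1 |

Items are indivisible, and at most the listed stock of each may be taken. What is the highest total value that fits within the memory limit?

84 rps

Best selections within memory 17 and stock limits:
- 1×auth + 2×cache + 2×recommender: memory 15, value 84
- 1×auth + 1×cache + 2×recommender: memory 12, value 80
Best: 84 rps.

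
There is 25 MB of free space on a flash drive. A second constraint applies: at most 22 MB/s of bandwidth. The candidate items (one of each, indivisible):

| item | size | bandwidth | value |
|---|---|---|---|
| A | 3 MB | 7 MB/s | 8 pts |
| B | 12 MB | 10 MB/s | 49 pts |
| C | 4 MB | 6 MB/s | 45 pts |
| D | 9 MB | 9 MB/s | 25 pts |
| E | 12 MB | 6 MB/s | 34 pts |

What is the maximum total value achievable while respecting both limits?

104 pts

Feasible sets respecting both limits:
- C+D+E: size 25, bandwidth 21, value 104
- B+C: size 16, bandwidth 16, value 94
- A+C+E: size 19, bandwidth 19, value 87
Best: 104 pts.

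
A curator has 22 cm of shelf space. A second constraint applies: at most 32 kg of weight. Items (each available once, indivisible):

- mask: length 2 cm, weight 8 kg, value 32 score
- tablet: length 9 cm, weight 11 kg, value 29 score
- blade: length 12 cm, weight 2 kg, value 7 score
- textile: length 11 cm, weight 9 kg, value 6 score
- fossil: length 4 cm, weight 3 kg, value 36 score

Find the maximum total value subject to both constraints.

Feasible sets respecting both limits:
- mask+tablet+fossil: length 15, weight 22, value 97
- mask+blade+fossil: length 18, weight 13, value 75
- mask+textile+fossil: length 17, weight 20, value 74
- mask+fossil: length 6, weight 11, value 68
Best: 97 score.

97 score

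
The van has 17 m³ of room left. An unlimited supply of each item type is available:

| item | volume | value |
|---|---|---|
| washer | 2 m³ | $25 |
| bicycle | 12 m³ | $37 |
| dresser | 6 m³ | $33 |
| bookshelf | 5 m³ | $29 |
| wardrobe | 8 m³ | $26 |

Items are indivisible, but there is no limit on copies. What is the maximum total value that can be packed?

$200

Best value-per-unit is washer at 25/2, and filling with it alone uses volume 8×2=16. No mix of the others beats 8×25 = 200.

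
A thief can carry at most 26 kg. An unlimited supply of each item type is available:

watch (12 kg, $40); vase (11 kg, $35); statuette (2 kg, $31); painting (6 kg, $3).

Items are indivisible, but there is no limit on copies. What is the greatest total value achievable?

$403

Best value-per-unit is statuette at 31/2, and filling with it alone uses weight 13×2=26. No mix of the others beats 13×31 = 403.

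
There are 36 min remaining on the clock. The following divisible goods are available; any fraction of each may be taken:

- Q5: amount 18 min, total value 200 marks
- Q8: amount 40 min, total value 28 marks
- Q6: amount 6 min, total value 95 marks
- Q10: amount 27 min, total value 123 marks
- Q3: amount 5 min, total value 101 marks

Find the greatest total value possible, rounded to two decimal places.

Take in order of value per unit:
- Q3 (101/5 per unit): all 5 → value 101, running total 101.00
- Q6 (95/6 per unit): all 6 → value 95, running total 196.00
- Q5 (200/18 per unit): all 18 → value 200, running total 396.00
- Q10 (123/27 per unit): 7 of 27 → value 7×123/27 = 31.8889, running total 427.89
Total 427.89.

427.89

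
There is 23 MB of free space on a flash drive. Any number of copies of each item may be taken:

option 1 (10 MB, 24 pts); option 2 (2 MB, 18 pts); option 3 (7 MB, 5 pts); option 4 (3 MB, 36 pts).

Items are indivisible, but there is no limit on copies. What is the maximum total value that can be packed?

Best value-per-unit is option 4 at 36/3; filling with it alone gives 7×36 = 252.
Optimal mix: 1×option 2 + 7×option 4 → size 23, value 270.

270 pts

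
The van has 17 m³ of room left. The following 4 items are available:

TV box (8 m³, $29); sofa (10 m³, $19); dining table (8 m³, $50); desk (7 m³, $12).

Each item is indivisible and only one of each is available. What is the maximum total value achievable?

Check high-value combinations within 17 m³:
- TV box+dining table: volume 8+8=16, value 29+50=79
- dining table+desk: volume 8+7=15, value 50+12=62
- dining table: volume 8, value 50
- TV box+desk: volume 8+7=15, value 29+12=41
Best: $79.

$79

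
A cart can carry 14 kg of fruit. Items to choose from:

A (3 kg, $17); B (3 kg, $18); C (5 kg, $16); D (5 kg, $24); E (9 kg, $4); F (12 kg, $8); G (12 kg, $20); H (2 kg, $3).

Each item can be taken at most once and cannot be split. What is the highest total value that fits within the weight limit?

This is a 0/1 knapsack; check combinations near the capacity.
- A+B+D+H: weight 3+3+5+2=13, value 17+18+24+3=62
- A+B+D: weight 3+3+5=11, value 17+18+24=59
- B+C+D: weight 3+5+5=13, value 18+16+24=58
Best: $62.

$62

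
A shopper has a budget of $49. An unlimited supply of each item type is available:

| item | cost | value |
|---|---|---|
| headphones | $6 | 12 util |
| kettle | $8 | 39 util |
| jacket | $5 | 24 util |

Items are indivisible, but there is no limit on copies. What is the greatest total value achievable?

237 util

Best value-per-unit is kettle at 39/8; filling with it alone gives 6×39 = 234.
Optimal mix: 3×kettle + 5×jacket → cost 49, value 237.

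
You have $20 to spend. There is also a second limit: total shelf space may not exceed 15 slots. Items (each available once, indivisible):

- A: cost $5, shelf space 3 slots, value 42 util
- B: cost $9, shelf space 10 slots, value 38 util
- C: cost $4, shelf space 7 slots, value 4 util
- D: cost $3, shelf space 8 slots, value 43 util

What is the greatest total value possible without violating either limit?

Feasible sets respecting both limits:
- A+D: cost 8, shelf space 11, value 85
- A+B: cost 14, shelf space 13, value 80
- C+D: cost 7, shelf space 15, value 47
Best: 85 util.

85 util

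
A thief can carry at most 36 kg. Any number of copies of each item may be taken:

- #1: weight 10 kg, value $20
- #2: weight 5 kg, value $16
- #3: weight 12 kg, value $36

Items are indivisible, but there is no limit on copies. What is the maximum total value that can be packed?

Best value-per-unit is #2 at 16/5, and filling with it alone uses weight 7×5=35. No mix of the others beats 7×16 = 112.

$112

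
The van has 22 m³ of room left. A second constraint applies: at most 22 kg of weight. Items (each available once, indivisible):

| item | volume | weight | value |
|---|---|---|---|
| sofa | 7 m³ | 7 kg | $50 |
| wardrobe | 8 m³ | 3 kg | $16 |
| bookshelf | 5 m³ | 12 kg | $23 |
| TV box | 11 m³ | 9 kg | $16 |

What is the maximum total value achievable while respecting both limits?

$89

Feasible sets respecting both limits:
- sofa+wardrobe+bookshelf: volume 20, weight 22, value 89
- sofa+bookshelf: volume 12, weight 19, value 73
- sofa+wardrobe: volume 15, weight 10, value 66
- sofa+TV box: volume 18, weight 16, value 66
Best: $89.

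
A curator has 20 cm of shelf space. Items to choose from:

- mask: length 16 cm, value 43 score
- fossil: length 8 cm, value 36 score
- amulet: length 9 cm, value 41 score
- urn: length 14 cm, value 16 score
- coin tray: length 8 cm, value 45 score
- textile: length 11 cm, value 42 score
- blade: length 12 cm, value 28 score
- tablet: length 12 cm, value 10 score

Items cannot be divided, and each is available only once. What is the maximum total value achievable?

Check high-value combinations within 20 cm:
- coin tray+textile: length 8+11=19, value 45+42=87
- amulet+coin tray: length 9+8=17, value 41+45=86
- amulet+textile: length 9+11=20, value 41+42=83
- fossil+coin tray: length 8+8=16, value 36+45=81
- fossil+textile: length 8+11=19, value 36+42=78
Best: 87 score.

87 score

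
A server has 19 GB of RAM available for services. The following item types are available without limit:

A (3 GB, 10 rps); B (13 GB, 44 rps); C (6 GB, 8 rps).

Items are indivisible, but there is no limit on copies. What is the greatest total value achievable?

64 rps

Best value-per-unit is B at 44/13; filling with it alone gives 1×44 = 44.
Optimal mix: 2×A + 1×B → memory 19, value 64.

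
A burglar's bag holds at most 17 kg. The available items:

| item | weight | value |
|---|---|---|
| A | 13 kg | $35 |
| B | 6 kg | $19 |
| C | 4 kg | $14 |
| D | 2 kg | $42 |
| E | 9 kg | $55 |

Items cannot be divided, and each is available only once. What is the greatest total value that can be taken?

Check high-value combinations within 17 kg:
- B+D+E: weight 6+2+9=17, value 19+42+55=116
- C+D+E: weight 4+2+9=15, value 14+42+55=111
- D+E: weight 2+9=11, value 42+55=97
Best: $116.

$116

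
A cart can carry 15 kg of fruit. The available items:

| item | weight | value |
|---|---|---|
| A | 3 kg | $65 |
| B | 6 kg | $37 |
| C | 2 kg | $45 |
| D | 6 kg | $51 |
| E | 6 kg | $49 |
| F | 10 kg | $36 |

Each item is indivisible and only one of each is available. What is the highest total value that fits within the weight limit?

$165

Check high-value combinations within 15 kg:
- A+D+E: weight 3+6+6=15, value 65+51+49=165
- A+C+D: weight 3+2+6=11, value 65+45+51=161
- A+C+E: weight 3+2+6=11, value 65+45+49=159
Best: $165.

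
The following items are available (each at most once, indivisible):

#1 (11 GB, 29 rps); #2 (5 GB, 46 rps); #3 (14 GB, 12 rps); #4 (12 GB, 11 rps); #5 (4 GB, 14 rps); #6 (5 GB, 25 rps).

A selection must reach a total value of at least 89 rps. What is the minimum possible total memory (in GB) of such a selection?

20

Subsets with value ≥ 89, sorted by total memory:
- #1+#2+#5: memory 20, value 89
- #1+#2+#6: memory 21, value 100
- #1+#2+#5+#6: memory 25, value 114
Minimum memory: 20 GB.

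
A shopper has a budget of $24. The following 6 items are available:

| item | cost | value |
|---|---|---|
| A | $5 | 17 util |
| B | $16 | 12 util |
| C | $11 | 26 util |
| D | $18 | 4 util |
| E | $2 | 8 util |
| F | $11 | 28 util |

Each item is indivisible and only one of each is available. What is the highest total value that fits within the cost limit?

This is a 0/1 knapsack; check combinations near the capacity.
- C+E+F: cost 11+2+11=24, value 26+8+28=62
- C+F: cost 11+11=22, value 26+28=54
- A+E+F: cost 5+2+11=18, value 17+8+28=53
- A+C+E: cost 5+11+2=18, value 17+26+8=51
- A+F: cost 5+11=16, value 17+28=45
Best: 62 util.

62 util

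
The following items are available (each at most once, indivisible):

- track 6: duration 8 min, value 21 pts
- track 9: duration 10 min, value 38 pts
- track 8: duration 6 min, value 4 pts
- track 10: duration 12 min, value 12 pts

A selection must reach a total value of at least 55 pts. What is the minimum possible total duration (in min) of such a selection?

18

Subsets with value ≥ 55, sorted by total duration:
- track 6+track 9: duration 18, value 59
- track 6+track 9+track 8: duration 24, value 63
- track 6+track 9+track 10: duration 30, value 71
- track 6+track 9+track 8+track 10: duration 36, value 75
Minimum duration: 18 min.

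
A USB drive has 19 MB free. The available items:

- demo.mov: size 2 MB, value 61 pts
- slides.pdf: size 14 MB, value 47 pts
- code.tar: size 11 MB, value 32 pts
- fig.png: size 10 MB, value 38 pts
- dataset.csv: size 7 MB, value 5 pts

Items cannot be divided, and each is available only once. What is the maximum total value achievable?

108 pts

Check high-value combinations within 19 MB:
- demo.mov+slides.pdf: size 2+14=16, value 61+47=108
- demo.mov+fig.png+dataset.csv: size 2+10+7=19, value 61+38+5=104
- demo.mov+fig.png: size 2+10=12, value 61+38=99
- demo.mov+code.tar: size 2+11=13, value 61+32=93
- demo.mov+dataset.csv: size 2+7=9, value 61+5=66
Best: 108 pts.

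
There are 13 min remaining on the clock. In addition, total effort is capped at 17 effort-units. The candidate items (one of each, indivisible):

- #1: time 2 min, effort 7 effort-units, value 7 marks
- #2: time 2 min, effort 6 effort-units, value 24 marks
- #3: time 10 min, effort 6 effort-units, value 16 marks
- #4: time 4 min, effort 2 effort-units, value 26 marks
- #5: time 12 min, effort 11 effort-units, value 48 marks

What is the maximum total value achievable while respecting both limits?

Feasible sets respecting both limits:
- #1+#2+#4: time 8, effort 15, value 57
- #2+#4: time 6, effort 8, value 50
- #5: time 12, effort 11, value 48
- #2+#3: time 12, effort 12, value 40
Best: 57 marks.

57 marks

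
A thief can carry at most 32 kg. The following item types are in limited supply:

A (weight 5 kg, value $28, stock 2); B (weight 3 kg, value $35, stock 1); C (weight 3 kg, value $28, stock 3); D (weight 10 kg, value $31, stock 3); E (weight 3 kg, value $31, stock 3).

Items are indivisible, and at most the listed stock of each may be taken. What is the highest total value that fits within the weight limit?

Top feasible selections:
- 2×A + 1×B + 3×C + 3×E: weight 31, value 268
- 1×B + 3×C + 1×D + 3×E: weight 31, value 243
Best: $268.

$268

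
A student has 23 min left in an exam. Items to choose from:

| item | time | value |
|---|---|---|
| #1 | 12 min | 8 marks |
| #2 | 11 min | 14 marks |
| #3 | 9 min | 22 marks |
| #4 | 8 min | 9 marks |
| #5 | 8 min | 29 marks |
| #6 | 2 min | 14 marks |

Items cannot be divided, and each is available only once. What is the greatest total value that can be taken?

65 marks

This is a 0/1 knapsack; check combinations near the capacity.
- #3+#5+#6: time 9+8+2=19, value 22+29+14=65
- #2+#5+#6: time 11+8+2=21, value 14+29+14=57
- #4+#5+#6: time 8+8+2=18, value 9+29+14=52
Best: 65 marks.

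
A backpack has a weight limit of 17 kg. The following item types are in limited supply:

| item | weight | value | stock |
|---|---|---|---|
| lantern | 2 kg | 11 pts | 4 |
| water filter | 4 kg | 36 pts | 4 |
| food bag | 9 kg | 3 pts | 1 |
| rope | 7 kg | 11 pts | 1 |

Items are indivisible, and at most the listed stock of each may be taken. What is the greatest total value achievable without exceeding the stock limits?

144 pts

Best selections within weight 17 and stock limits:
- 4×water filter: weight 16, value 144
- 2×lantern + 3×water filter: weight 16, value 130
- 1×lantern + 3×water filter: weight 14, value 119
Best: 144 pts.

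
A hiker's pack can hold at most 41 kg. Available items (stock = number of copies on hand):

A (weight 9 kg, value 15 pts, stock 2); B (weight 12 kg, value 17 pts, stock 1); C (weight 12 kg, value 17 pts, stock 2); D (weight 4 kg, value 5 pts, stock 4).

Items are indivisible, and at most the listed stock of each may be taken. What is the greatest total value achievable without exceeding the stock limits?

Top feasible selections:
- 1×A + 2×C + 2×D: weight 41, value 59
- 1×A + 1×B + 1×C + 2×D: weight 41, value 59
Best: 59 pts.

59 pts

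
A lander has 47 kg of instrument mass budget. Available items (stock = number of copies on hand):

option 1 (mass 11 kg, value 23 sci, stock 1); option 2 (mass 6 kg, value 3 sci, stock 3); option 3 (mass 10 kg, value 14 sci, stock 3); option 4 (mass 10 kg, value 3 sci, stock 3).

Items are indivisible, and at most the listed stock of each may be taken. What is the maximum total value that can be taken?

68 sci

Best selections within mass 47 and stock limits:
- 1×option 1 + 1×option 2 + 3×option 3: mass 47, value 68
- 1×option 1 + 3×option 3: mass 41, value 65
- 1×option 1 + 2×option 2 + 2×option 3: mass 43, value 57
Best: 68 sci.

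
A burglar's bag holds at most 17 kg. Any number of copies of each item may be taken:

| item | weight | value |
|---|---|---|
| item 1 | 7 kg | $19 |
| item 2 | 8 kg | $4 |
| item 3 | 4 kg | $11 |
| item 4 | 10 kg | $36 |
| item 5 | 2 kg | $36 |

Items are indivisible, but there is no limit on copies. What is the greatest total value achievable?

$288

Best value-per-unit is item 5 at 36/2, and filling with it alone uses weight 8×2=16. No mix of the others beats 8×36 = 288.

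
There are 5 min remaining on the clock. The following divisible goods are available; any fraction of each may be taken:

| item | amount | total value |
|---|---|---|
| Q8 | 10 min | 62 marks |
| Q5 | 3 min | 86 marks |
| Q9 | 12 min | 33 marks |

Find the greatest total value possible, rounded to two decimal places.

Take in order of value per unit:
- Q5 (86/3 per unit): all 3 → value 86, running total 86.00
- Q8 (62/10 per unit): 2 of 10 → value 2×62/10 = 12.4000, running total 98.40
Total 98.40.

98.40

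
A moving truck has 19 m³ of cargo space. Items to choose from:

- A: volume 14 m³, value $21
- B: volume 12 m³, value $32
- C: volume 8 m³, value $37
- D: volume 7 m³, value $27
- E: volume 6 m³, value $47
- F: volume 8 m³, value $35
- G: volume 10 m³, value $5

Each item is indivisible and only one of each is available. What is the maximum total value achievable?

Check high-value combinations within 19 m³:
- C+E: volume 8+6=14, value 37+47=84
- E+F: volume 6+8=14, value 47+35=82
- B+E: volume 12+6=18, value 32+47=79
- D+E: volume 7+6=13, value 27+47=74
Best: $84.

$84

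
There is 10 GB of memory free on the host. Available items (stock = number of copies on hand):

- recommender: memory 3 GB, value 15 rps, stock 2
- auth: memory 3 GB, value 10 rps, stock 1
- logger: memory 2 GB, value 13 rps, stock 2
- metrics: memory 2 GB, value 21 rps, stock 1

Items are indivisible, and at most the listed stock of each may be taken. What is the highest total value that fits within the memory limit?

Top feasible selections:
- 2×recommender + 1×logger + 1×metrics: memory 10, value 64
- 1×recommender + 2×logger + 1×metrics: memory 9, value 62
- 1×recommender + 1×auth + 1×logger + 1×metrics: memory 10, value 59
- 1×auth + 2×logger + 1×metrics: memory 9, value 57
Best: 64 rps.

64 rps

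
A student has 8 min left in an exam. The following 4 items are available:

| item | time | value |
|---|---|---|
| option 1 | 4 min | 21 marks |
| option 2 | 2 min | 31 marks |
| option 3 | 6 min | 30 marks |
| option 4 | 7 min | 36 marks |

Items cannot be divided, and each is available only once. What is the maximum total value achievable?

Check high-value combinations within 8 min:
- option 2+option 3: time 2+6=8, value 31+30=61
- option 1+option 2: time 4+2=6, value 21+31=52
- option 4: time 7, value 36
Best: 61 marks.

61 marks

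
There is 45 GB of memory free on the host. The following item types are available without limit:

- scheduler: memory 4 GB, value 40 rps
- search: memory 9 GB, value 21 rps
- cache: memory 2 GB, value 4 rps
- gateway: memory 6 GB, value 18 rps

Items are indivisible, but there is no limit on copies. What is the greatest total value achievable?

Best value-per-unit is scheduler at 40/4, and filling with it alone uses memory 11×4=44. No mix of the others beats 11×40 = 440.

440 rps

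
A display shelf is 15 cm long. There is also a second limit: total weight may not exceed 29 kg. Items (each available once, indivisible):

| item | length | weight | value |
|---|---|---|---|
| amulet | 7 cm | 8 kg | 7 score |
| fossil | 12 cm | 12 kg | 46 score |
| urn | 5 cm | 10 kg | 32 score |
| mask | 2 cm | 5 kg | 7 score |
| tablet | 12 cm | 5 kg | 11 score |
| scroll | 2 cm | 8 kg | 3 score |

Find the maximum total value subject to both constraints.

53 score

Feasible sets respecting both limits:
- fossil+mask: length 14, weight 17, value 53
- fossil+scroll: length 14, weight 20, value 49
- fossil: length 12, weight 12, value 46
Best: 53 score.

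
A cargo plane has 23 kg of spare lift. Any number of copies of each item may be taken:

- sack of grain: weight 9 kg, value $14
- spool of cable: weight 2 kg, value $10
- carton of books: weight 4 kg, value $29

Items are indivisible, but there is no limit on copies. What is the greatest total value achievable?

Best value-per-unit is carton of books at 29/4; filling with it alone gives 5×29 = 145.
Optimal mix: 1×spool of cable + 5×carton of books → weight 22, value 155.

$155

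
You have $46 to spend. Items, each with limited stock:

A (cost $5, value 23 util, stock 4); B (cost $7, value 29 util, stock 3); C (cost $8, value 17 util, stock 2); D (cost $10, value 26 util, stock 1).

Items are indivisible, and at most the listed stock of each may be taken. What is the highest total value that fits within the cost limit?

182 util

Best selections within cost 46 and stock limits:
- 3×A + 3×B + 1×D: cost 46, value 182
- 4×A + 3×B: cost 41, value 179
- 4×A + 2×B + 1×D: cost 44, value 176
- 3×A + 3×B + 1×C: cost 44, value 173
Best: 182 util.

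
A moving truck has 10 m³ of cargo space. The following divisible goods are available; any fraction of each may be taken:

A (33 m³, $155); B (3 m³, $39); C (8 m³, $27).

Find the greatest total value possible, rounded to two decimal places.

Take in order of value per unit:
- B (39/3 per unit): all 3 → value 39, running total 39.00
- A (155/33 per unit): 7 of 33 → value 7×155/33 = 32.8788, running total 71.88
Total 71.88.

71.88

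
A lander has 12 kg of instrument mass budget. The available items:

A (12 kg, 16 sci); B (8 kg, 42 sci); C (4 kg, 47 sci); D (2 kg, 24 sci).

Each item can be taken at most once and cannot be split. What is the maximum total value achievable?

Check high-value combinations within 12 kg:
- B+C: mass 8+4=12, value 42+47=89
- C+D: mass 4+2=6, value 47+24=71
- B+D: mass 8+2=10, value 42+24=66
Best: 89 sci.

89 sci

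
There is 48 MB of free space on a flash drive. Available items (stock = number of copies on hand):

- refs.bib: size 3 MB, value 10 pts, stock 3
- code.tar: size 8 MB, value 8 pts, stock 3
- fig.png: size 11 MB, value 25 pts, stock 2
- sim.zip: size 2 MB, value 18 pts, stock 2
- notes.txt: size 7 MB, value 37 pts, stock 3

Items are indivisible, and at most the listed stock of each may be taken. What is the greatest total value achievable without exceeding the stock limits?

Top feasible selections:
- 3×refs.bib + 1×fig.png + 2×sim.zip + 3×notes.txt: size 45, value 202
- 2×fig.png + 2×sim.zip + 3×notes.txt: size 47, value 197
Best: 202 pts.

202 pts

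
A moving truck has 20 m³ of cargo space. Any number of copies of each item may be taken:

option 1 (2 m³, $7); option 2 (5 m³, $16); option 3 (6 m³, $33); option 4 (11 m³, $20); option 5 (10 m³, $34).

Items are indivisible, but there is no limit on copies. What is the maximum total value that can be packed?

$106

Best value-per-unit is option 3 at 33/6; filling with it alone gives 3×33 = 99.
Optimal mix: 1×option 1 + 3×option 3 → volume 20, value 106.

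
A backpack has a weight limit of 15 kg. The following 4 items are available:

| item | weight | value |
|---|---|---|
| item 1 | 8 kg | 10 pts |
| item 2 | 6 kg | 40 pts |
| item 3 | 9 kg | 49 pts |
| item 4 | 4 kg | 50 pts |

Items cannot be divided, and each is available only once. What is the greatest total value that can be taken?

99 pts

Check high-value combinations within 15 kg:
- item 3+item 4: weight 9+4=13, value 49+50=99
- item 2+item 4: weight 6+4=10, value 40+50=90
- item 2+item 3: weight 6+9=15, value 40+49=89
- item 1+item 4: weight 8+4=12, value 10+50=60
Best: 99 pts.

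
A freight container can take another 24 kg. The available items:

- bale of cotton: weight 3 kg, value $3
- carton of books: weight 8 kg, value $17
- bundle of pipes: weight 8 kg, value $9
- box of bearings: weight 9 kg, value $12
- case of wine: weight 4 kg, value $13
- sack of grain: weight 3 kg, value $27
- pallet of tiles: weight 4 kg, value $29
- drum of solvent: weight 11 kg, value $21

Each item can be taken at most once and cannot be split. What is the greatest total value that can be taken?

$90

Check high-value combinations within 24 kg:
- case of wine+sack of grain+pallet of tiles+drum of solvent: weight 4+3+4+11=22, value 13+27+29+21=90
- bale of cotton+carton of books+case of wine+sack of grain+pallet of tiles: weight 3+8+4+3+4=22, value 3+17+13+27+29=89
- carton of books+case of wine+sack of grain+pallet of tiles: weight 8+4+3+4=19, value 17+13+27+29=86
- carton of books+box of bearings+sack of grain+pallet of tiles: weight 8+9+3+4=24, value 17+12+27+29=85
Best: $90.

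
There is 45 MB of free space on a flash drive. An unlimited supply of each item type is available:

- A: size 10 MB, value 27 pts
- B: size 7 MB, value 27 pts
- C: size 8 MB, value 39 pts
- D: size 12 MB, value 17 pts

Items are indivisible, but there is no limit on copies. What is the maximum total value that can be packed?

Best value-per-unit is C at 39/8; filling with it alone gives 5×39 = 195.
Optimal mix: 3×B + 3×C → size 45, value 198.

198 pts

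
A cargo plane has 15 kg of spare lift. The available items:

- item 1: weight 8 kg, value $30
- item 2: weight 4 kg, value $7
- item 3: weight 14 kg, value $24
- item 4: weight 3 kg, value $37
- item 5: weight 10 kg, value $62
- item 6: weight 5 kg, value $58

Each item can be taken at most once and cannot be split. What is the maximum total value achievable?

$120

Check high-value combinations within 15 kg:
- item 5+item 6: weight 10+5=15, value 62+58=120
- item 2+item 4+item 6: weight 4+3+5=12, value 7+37+58=102
- item 4+item 5: weight 3+10=13, value 37+62=99
Best: $120.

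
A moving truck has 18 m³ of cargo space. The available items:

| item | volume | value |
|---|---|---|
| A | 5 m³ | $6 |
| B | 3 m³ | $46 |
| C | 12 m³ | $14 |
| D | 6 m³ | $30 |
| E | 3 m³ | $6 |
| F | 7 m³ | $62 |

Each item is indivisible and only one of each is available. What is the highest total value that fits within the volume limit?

Check high-value combinations within 18 m³:
- B+D+F: volume 3+6+7=16, value 46+30+62=138
- A+B+E+F: volume 5+3+3+7=18, value 6+46+6+62=120
- B+E+F: volume 3+3+7=13, value 46+6+62=114
- A+B+F: volume 5+3+7=15, value 6+46+62=114
Best: $138.

$138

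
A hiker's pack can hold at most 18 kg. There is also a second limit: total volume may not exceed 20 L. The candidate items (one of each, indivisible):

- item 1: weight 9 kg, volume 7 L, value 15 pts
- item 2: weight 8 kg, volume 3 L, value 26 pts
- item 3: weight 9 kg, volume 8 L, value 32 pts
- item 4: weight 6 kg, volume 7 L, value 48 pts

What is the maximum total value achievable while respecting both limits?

Feasible sets respecting both limits:
- item 3+item 4: weight 15, volume 15, value 80
- item 2+item 4: weight 14, volume 10, value 74
- item 1+item 4: weight 15, volume 14, value 63
Best: 80 pts.

80 pts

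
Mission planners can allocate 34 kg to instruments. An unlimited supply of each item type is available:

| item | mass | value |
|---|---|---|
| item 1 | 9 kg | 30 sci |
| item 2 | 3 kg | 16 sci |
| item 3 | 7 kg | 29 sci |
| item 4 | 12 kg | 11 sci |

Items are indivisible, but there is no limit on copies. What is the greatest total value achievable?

176 sci

Best value-per-unit is item 2 at 16/3, and filling with it alone uses mass 11×3=33. No mix of the others beats 11×16 = 176.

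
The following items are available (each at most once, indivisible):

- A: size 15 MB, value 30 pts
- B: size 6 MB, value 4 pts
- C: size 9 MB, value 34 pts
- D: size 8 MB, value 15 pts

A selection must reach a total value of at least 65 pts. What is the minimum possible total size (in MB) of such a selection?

Subsets with value ≥ 65, sorted by total size:
- A+B+C: size 30, value 68
- A+C+D: size 32, value 79
- A+B+C+D: size 38, value 83
Minimum size: 30 MB.

30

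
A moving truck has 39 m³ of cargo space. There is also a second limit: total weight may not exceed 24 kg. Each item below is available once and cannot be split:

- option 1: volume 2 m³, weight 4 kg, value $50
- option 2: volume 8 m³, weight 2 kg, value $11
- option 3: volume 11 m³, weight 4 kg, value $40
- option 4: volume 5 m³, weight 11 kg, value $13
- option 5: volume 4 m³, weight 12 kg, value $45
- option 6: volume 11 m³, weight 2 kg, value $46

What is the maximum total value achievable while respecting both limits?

$192

Feasible sets respecting both limits:
- option 1+option 2+option 3+option 5+option 6: volume 36, weight 24, value 192
- option 1+option 3+option 5+option 6: volume 28, weight 22, value 181
- option 1+option 2+option 3+option 4+option 6: volume 37, weight 23, value 160
- option 1+option 2+option 5+option 6: volume 25, weight 20, value 152
Best: $192.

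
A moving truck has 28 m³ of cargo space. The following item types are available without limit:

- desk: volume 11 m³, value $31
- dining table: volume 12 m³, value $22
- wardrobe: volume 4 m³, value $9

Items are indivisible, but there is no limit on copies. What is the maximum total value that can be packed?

Best value-per-unit is desk at 31/11; filling with it alone gives 2×31 = 62.
Optimal mix: 2×desk + 1×wardrobe → volume 26, value 71.

$71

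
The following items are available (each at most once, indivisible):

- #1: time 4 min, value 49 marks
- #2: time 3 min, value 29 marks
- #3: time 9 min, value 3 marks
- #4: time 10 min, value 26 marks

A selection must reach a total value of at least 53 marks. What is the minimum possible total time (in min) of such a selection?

7

Subsets with value ≥ 53, sorted by total time:
- #1+#2: time 7, value 78
- #2+#4: time 13, value 55
- #1+#4: time 14, value 75
Minimum time: 7 min.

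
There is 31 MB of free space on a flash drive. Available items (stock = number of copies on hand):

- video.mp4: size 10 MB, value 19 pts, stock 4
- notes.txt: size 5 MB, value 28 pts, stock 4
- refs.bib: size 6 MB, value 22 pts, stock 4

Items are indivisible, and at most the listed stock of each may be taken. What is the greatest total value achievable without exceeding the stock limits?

Top feasible selections:
- 4×notes.txt + 1×refs.bib: size 26, value 134
- 1×video.mp4 + 4×notes.txt: size 30, value 131
- 3×notes.txt + 2×refs.bib: size 27, value 128
- 1×video.mp4 + 3×notes.txt + 1×refs.bib: size 31, value 125
Best: 134 pts.

134 pts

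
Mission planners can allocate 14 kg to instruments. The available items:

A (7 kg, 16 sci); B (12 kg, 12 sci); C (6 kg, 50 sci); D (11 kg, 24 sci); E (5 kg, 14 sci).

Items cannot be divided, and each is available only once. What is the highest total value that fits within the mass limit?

66 sci

Check high-value combinations within 14 kg:
- A+C: mass 7+6=13, value 16+50=66
- C+E: mass 6+5=11, value 50+14=64
- C: mass 6, value 50
- A+E: mass 7+5=12, value 16+14=30
- D: mass 11, value 24
Best: 66 sci.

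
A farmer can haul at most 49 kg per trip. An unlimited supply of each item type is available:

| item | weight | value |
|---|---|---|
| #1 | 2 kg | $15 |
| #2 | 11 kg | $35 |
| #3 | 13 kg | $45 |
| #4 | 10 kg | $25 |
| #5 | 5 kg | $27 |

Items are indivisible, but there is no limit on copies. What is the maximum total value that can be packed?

Best value-per-unit is #1 at 15/2, and filling with it alone uses weight 24×2=48. No mix of the others beats 24×15 = 360.

$360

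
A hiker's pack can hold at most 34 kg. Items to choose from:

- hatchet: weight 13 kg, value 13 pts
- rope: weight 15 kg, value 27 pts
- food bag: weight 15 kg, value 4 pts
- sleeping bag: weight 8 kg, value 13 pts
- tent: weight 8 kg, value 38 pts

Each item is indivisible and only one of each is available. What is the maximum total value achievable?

Check high-value combinations within 34 kg:
- rope+sleeping bag+tent: weight 15+8+8=31, value 27+13+38=78
- rope+tent: weight 15+8=23, value 27+38=65
- hatchet+sleeping bag+tent: weight 13+8+8=29, value 13+13+38=64
- food bag+sleeping bag+tent: weight 15+8+8=31, value 4+13+38=55
Best: 78 pts.

78 pts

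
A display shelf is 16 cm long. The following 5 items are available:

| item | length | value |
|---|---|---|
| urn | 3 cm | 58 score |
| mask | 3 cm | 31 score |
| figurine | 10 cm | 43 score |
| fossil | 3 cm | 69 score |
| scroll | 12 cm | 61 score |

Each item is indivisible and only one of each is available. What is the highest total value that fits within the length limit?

Check high-value combinations within 16 cm:
- urn+figurine+fossil: length 3+10+3=16, value 58+43+69=170
- urn+mask+fossil: length 3+3+3=9, value 58+31+69=158
- mask+figurine+fossil: length 3+10+3=16, value 31+43+69=143
- urn+mask+figurine: length 3+3+10=16, value 58+31+43=132
- fossil+scroll: length 3+12=15, value 69+61=130
Best: 170 score.

170 score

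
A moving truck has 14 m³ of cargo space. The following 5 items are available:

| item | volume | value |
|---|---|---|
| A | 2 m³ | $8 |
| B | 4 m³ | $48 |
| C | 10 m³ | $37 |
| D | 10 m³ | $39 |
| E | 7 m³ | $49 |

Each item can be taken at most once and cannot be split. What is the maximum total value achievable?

Check high-value combinations within 14 m³:
- A+B+E: volume 2+4+7=13, value 8+48+49=105
- B+E: volume 4+7=11, value 48+49=97
- B+D: volume 4+10=14, value 48+39=87
- B+C: volume 4+10=14, value 48+37=85
Best: $105.

$105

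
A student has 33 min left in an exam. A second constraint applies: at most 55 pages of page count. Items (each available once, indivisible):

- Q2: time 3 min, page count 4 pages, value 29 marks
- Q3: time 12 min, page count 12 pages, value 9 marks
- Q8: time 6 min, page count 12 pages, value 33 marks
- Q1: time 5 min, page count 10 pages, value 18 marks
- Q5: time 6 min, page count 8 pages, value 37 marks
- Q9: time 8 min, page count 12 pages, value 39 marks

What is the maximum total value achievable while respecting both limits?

156 marks

Feasible sets respecting both limits:
- Q2+Q8+Q1+Q5+Q9: time 28, page count 46, value 156
- Q2+Q8+Q5+Q9: time 23, page count 36, value 138
- Q8+Q1+Q5+Q9: time 25, page count 42, value 127
Best: 156 marks.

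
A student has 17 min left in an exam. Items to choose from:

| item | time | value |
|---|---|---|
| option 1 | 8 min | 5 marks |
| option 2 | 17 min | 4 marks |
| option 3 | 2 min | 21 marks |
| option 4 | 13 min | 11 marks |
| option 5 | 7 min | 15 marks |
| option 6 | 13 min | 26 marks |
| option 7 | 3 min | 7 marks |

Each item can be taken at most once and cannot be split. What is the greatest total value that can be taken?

This is a 0/1 knapsack; check combinations near the capacity.
- option 3+option 6: time 2+13=15, value 21+26=47
- option 3+option 5+option 7: time 2+7+3=12, value 21+15+7=43
- option 1+option 3+option 5: time 8+2+7=17, value 5+21+15=41
- option 3+option 5: time 2+7=9, value 21+15=36
- option 1+option 3+option 7: time 8+2+3=13, value 5+21+7=33
Best: 47 marks.

47 marks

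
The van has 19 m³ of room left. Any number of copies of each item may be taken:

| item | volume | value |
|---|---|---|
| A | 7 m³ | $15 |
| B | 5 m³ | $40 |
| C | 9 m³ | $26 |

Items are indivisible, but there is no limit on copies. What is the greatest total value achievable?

$120

Best value-per-unit is B at 40/5, and filling with it alone uses volume 3×5=15. No mix of the others beats 3×40 = 120.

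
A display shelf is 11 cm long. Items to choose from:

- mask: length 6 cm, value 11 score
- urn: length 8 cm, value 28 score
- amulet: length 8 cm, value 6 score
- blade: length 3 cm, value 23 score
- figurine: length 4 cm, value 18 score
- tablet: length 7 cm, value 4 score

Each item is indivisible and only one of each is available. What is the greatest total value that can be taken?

51 score

Check high-value combinations within 11 cm:
- urn+blade: length 8+3=11, value 28+23=51
- blade+figurine: length 3+4=7, value 23+18=41
- mask+blade: length 6+3=9, value 11+23=34
- mask+figurine: length 6+4=10, value 11+18=29
Best: 51 score.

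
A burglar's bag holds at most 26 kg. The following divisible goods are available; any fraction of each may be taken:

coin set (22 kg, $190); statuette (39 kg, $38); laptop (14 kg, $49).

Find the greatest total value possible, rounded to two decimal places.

204.00

Take in order of value per unit:
- coin set (190/22 per unit): all 22 → value 190, running total 190.00
- laptop (49/14 per unit): 4 of 14 → value 4×49/14 = 14.0000, running total 204.00
Total 204.00.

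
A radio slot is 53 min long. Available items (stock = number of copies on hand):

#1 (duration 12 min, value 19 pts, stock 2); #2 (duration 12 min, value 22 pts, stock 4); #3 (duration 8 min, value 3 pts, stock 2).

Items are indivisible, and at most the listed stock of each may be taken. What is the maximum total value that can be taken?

88 pts

Best selections within duration 53 and stock limits:
- 4×#2: duration 48, value 88
- 1×#1 + 3×#2: duration 48, value 85
Best: 88 pts.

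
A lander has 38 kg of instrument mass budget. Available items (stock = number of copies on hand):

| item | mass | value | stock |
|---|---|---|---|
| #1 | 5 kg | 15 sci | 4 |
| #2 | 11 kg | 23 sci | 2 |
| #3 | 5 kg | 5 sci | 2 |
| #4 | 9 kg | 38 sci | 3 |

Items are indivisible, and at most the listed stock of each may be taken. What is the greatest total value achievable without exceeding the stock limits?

144 sci

Top feasible selections:
- 2×#1 + 3×#4: mass 37, value 144
- 1×#2 + 3×#4: mass 38, value 137
- 4×#1 + 2×#4: mass 38, value 136
- 1×#1 + 1×#3 + 3×#4: mass 37, value 134
Best: 144 sci.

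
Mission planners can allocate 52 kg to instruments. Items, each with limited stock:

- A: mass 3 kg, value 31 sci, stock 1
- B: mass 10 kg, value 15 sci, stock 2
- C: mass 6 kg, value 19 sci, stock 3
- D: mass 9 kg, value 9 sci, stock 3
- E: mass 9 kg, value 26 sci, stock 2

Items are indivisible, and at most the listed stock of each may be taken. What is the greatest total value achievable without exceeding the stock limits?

155 sci

Top feasible selections:
- 1×A + 1×B + 3×C + 2×E: mass 49, value 155
- 1×A + 3×C + 1×D + 2×E: mass 48, value 149
Best: 155 sci.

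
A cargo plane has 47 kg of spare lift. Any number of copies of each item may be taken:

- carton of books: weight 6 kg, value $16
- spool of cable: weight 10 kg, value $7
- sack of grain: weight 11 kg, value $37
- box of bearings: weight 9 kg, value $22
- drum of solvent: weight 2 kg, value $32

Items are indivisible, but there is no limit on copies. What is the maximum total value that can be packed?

Best value-per-unit is drum of solvent at 32/2, and filling with it alone uses weight 23×2=46. No mix of the others beats 23×32 = 736.

$736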